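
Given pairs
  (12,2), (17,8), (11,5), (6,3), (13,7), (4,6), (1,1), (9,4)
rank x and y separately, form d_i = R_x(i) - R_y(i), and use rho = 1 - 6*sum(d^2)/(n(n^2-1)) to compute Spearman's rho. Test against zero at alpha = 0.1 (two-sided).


Step 1: Rank x and y separately (midranks; no ties here).
rank(x): 12->6, 17->8, 11->5, 6->3, 13->7, 4->2, 1->1, 9->4
rank(y): 2->2, 8->8, 5->5, 3->3, 7->7, 6->6, 1->1, 4->4
Step 2: d_i = R_x(i) - R_y(i); compute d_i^2.
  (6-2)^2=16, (8-8)^2=0, (5-5)^2=0, (3-3)^2=0, (7-7)^2=0, (2-6)^2=16, (1-1)^2=0, (4-4)^2=0
sum(d^2) = 32.
Step 3: rho = 1 - 6*32 / (8*(8^2 - 1)) = 1 - 192/504 = 0.619048.
Step 4: Under H0, t = rho * sqrt((n-2)/(1-rho^2)) = 1.9308 ~ t(6).
Step 5: Two-sided p-value from the t-distribution with 6 df = 0.101733.
Step 6: alpha = 0.1. fail to reject H0.

rho = 0.6190, p = 0.101733, fail to reject H0 at alpha = 0.1.


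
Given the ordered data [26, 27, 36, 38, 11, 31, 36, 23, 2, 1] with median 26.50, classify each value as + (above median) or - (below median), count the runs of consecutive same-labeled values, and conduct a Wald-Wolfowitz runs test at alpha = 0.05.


Step 1: Compute median = 26.50; label A = above, B = below.
Labels in order: BAAABAABBB  (n_A = 5, n_B = 5)
Step 2: Count runs R = 5.
Step 3: Under H0 (random ordering), E[R] = 2*n_A*n_B/(n_A+n_B) + 1 = 2*5*5/10 + 1 = 6.0000.
        Var[R] = 2*n_A*n_B*(2*n_A*n_B - n_A - n_B) / ((n_A+n_B)^2 * (n_A+n_B-1)) = 2000/900 = 2.2222.
        SD[R] = 1.4907.
Step 4: Continuity-corrected z = (R + 0.5 - E[R]) / SD[R] = (5 + 0.5 - 6.0000) / 1.4907 = -0.3354.
Step 5: Two-sided p-value via normal approximation = 2*(1 - Phi(|z|)) = 0.737316.
Step 6: alpha = 0.05. fail to reject H0.

R = 5, z = -0.3354, p = 0.737316, fail to reject H0.


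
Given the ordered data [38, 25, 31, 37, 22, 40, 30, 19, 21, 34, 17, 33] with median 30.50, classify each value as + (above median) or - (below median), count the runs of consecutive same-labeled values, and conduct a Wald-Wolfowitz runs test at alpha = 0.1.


Step 1: Compute median = 30.50; label A = above, B = below.
Labels in order: ABAABABBBABA  (n_A = 6, n_B = 6)
Step 2: Count runs R = 9.
Step 3: Under H0 (random ordering), E[R] = 2*n_A*n_B/(n_A+n_B) + 1 = 2*6*6/12 + 1 = 7.0000.
        Var[R] = 2*n_A*n_B*(2*n_A*n_B - n_A - n_B) / ((n_A+n_B)^2 * (n_A+n_B-1)) = 4320/1584 = 2.7273.
        SD[R] = 1.6514.
Step 4: Continuity-corrected z = (R - 0.5 - E[R]) / SD[R] = (9 - 0.5 - 7.0000) / 1.6514 = 0.9083.
Step 5: Two-sided p-value via normal approximation = 2*(1 - Phi(|z|)) = 0.363722.
Step 6: alpha = 0.1. fail to reject H0.

R = 9, z = 0.9083, p = 0.363722, fail to reject H0.


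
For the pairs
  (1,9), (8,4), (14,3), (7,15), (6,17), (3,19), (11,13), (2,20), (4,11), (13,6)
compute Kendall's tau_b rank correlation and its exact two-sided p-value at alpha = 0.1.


Step 1: Enumerate the 45 unordered pairs (i,j) with i<j and classify each by sign(x_j-x_i) * sign(y_j-y_i).
  (1,2):dx=+7,dy=-5->D; (1,3):dx=+13,dy=-6->D; (1,4):dx=+6,dy=+6->C; (1,5):dx=+5,dy=+8->C
  (1,6):dx=+2,dy=+10->C; (1,7):dx=+10,dy=+4->C; (1,8):dx=+1,dy=+11->C; (1,9):dx=+3,dy=+2->C
  (1,10):dx=+12,dy=-3->D; (2,3):dx=+6,dy=-1->D; (2,4):dx=-1,dy=+11->D; (2,5):dx=-2,dy=+13->D
  (2,6):dx=-5,dy=+15->D; (2,7):dx=+3,dy=+9->C; (2,8):dx=-6,dy=+16->D; (2,9):dx=-4,dy=+7->D
  (2,10):dx=+5,dy=+2->C; (3,4):dx=-7,dy=+12->D; (3,5):dx=-8,dy=+14->D; (3,6):dx=-11,dy=+16->D
  (3,7):dx=-3,dy=+10->D; (3,8):dx=-12,dy=+17->D; (3,9):dx=-10,dy=+8->D; (3,10):dx=-1,dy=+3->D
  (4,5):dx=-1,dy=+2->D; (4,6):dx=-4,dy=+4->D; (4,7):dx=+4,dy=-2->D; (4,8):dx=-5,dy=+5->D
  (4,9):dx=-3,dy=-4->C; (4,10):dx=+6,dy=-9->D; (5,6):dx=-3,dy=+2->D; (5,7):dx=+5,dy=-4->D
  (5,8):dx=-4,dy=+3->D; (5,9):dx=-2,dy=-6->C; (5,10):dx=+7,dy=-11->D; (6,7):dx=+8,dy=-6->D
  (6,8):dx=-1,dy=+1->D; (6,9):dx=+1,dy=-8->D; (6,10):dx=+10,dy=-13->D; (7,8):dx=-9,dy=+7->D
  (7,9):dx=-7,dy=-2->C; (7,10):dx=+2,dy=-7->D; (8,9):dx=+2,dy=-9->D; (8,10):dx=+11,dy=-14->D
  (9,10):dx=+9,dy=-5->D
Step 2: C = 11, D = 34, total pairs = 45.
Step 3: tau = (C - D)/(n(n-1)/2) = (11 - 34)/45 = -0.511111.
Step 4: Exact two-sided p-value (enumerate n! = 3628800 permutations of y under H0): p = 0.046623.
Step 5: alpha = 0.1. reject H0.

tau_b = -0.5111 (C=11, D=34), p = 0.046623, reject H0.


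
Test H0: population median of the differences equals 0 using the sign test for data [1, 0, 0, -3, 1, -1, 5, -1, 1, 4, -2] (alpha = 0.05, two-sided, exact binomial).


Step 1: Discard zero differences. Original n = 11; n_eff = number of nonzero differences = 9.
Nonzero differences (with sign): +1, -3, +1, -1, +5, -1, +1, +4, -2
Step 2: Count signs: positive = 5, negative = 4.
Step 3: Under H0: P(positive) = 0.5, so the number of positives S ~ Bin(9, 0.5).
Step 4: Two-sided exact p-value = sum of Bin(9,0.5) probabilities at or below the observed probability = 1.000000.
Step 5: alpha = 0.05. fail to reject H0.

n_eff = 9, pos = 5, neg = 4, p = 1.000000, fail to reject H0.


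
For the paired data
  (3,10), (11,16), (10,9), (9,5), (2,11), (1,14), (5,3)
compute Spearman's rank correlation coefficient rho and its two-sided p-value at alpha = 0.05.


Step 1: Rank x and y separately (midranks; no ties here).
rank(x): 3->3, 11->7, 10->6, 9->5, 2->2, 1->1, 5->4
rank(y): 10->4, 16->7, 9->3, 5->2, 11->5, 14->6, 3->1
Step 2: d_i = R_x(i) - R_y(i); compute d_i^2.
  (3-4)^2=1, (7-7)^2=0, (6-3)^2=9, (5-2)^2=9, (2-5)^2=9, (1-6)^2=25, (4-1)^2=9
sum(d^2) = 62.
Step 3: rho = 1 - 6*62 / (7*(7^2 - 1)) = 1 - 372/336 = -0.107143.
Step 4: Under H0, t = rho * sqrt((n-2)/(1-rho^2)) = -0.2410 ~ t(5).
Step 5: Two-sided p-value from the t-distribution with 5 df = 0.819151.
Step 6: alpha = 0.05. fail to reject H0.

rho = -0.1071, p = 0.819151, fail to reject H0 at alpha = 0.05.


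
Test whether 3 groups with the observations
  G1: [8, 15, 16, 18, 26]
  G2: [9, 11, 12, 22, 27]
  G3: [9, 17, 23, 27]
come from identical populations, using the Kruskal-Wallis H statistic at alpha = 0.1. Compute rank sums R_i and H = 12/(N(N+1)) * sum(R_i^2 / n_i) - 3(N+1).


Step 1: Combine all N = 14 observations and assign midranks.
sorted (value, group, rank): (8,G1,1), (9,G2,2.5), (9,G3,2.5), (11,G2,4), (12,G2,5), (15,G1,6), (16,G1,7), (17,G3,8), (18,G1,9), (22,G2,10), (23,G3,11), (26,G1,12), (27,G2,13.5), (27,G3,13.5)
Step 2: Sum ranks within each group.
R_1 = 35 (n_1 = 5)
R_2 = 35 (n_2 = 5)
R_3 = 35 (n_3 = 4)
Step 3: H = 12/(N(N+1)) * sum(R_i^2/n_i) - 3(N+1)
     = 12/(14*15) * (35^2/5 + 35^2/5 + 35^2/4) - 3*15
     = 0.057143 * 796.25 - 45
     = 0.500000.
Step 4: Ties present; correction factor C = 1 - 12/(14^3 - 14) = 0.995604. Corrected H = 0.500000 / 0.995604 = 0.502208.
Step 5: Under H0, H ~ chi^2(2); p-value = 0.777942.
Step 6: alpha = 0.1. fail to reject H0.

H = 0.5022, df = 2, p = 0.777942, fail to reject H0.


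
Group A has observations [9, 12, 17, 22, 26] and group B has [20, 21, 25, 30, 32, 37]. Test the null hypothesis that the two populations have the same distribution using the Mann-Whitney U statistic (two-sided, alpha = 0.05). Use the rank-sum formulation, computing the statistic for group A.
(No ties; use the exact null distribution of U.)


Step 1: Combine and sort all 11 observations; assign midranks.
sorted (value, group): (9,X), (12,X), (17,X), (20,Y), (21,Y), (22,X), (25,Y), (26,X), (30,Y), (32,Y), (37,Y)
ranks: 9->1, 12->2, 17->3, 20->4, 21->5, 22->6, 25->7, 26->8, 30->9, 32->10, 37->11
Step 2: Rank sum for X: R1 = 1 + 2 + 3 + 6 + 8 = 20.
Step 3: U_X = R1 - n1(n1+1)/2 = 20 - 5*6/2 = 20 - 15 = 5.
       U_Y = n1*n2 - U_X = 30 - 5 = 25.
Step 4: No ties, so the exact null distribution of U (based on enumerating the C(11,5) = 462 equally likely rank assignments) gives the two-sided p-value.
Step 5: p-value = 0.082251; compare to alpha = 0.05. fail to reject H0.

U_X = 5, p = 0.082251, fail to reject H0 at alpha = 0.05.


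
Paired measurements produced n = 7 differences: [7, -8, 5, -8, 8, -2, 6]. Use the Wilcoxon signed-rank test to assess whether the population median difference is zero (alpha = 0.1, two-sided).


Step 1: Drop any zero differences (none here) and take |d_i|.
|d| = [7, 8, 5, 8, 8, 2, 6]
Step 2: Midrank |d_i| (ties get averaged ranks).
ranks: |7|->4, |8|->6, |5|->2, |8|->6, |8|->6, |2|->1, |6|->3
Step 3: Attach original signs; sum ranks with positive sign and with negative sign.
W+ = 4 + 2 + 6 + 3 = 15
W- = 6 + 6 + 1 = 13
(Check: W+ + W- = 28 should equal n(n+1)/2 = 28.)
Step 4: Test statistic W = min(W+, W-) = 13.
Step 5: Ties in |d|, so use the tie-corrected normal approximation.
        E[W] = n(n+1)/4 = 7*8/4 = 14.
        Tie groups: |d|=8 (t=3); sum(t^3 - t) = 24.
        Var[W] = n(n+1)(2n+1)/24 - sum(t^3-t)/48 = 840/24 - 24/48 = 34.5.
        z = (W - E[W]) / sqrt(Var[W]) = (13 - 14) / 5.8737 = -0.1703.
        Two-sided p = 2*Phi(z) = 0.864813.
Step 6: alpha = 0.1. fail to reject H0.

W+ = 15, W- = 13, W = min = 13, p = 0.864813, fail to reject H0.


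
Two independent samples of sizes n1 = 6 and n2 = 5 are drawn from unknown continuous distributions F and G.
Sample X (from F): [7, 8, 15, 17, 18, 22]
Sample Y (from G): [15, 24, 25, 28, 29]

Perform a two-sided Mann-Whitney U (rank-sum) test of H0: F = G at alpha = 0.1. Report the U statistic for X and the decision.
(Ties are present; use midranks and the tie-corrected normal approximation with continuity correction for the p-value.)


Step 1: Combine and sort all 11 observations; assign midranks.
sorted (value, group): (7,X), (8,X), (15,X), (15,Y), (17,X), (18,X), (22,X), (24,Y), (25,Y), (28,Y), (29,Y)
ranks: 7->1, 8->2, 15->3.5, 15->3.5, 17->5, 18->6, 22->7, 24->8, 25->9, 28->10, 29->11
Step 2: Rank sum for X: R1 = 1 + 2 + 3.5 + 5 + 6 + 7 = 24.5.
Step 3: U_X = R1 - n1(n1+1)/2 = 24.5 - 6*7/2 = 24.5 - 21 = 3.5.
       U_Y = n1*n2 - U_X = 30 - 3.5 = 26.5.
Step 4: Ties are present, so use the tie-corrected normal approximation (with continuity correction) for the p-value.
Step 5: p-value = 0.044126; compare to alpha = 0.1. reject H0.

U_X = 3.5, p = 0.044126, reject H0 at alpha = 0.1.


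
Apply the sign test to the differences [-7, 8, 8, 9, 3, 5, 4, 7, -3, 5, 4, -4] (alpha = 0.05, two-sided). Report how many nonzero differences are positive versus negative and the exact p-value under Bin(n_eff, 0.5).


Step 1: Discard zero differences. Original n = 12; n_eff = number of nonzero differences = 12.
Nonzero differences (with sign): -7, +8, +8, +9, +3, +5, +4, +7, -3, +5, +4, -4
Step 2: Count signs: positive = 9, negative = 3.
Step 3: Under H0: P(positive) = 0.5, so the number of positives S ~ Bin(12, 0.5).
Step 4: Two-sided exact p-value = sum of Bin(12,0.5) probabilities at or below the observed probability = 0.145996.
Step 5: alpha = 0.05. fail to reject H0.

n_eff = 12, pos = 9, neg = 3, p = 0.145996, fail to reject H0.


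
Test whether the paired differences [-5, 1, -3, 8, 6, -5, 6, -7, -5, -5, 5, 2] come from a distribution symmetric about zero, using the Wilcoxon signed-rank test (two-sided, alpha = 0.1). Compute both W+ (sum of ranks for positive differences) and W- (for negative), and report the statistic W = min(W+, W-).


Step 1: Drop any zero differences (none here) and take |d_i|.
|d| = [5, 1, 3, 8, 6, 5, 6, 7, 5, 5, 5, 2]
Step 2: Midrank |d_i| (ties get averaged ranks).
ranks: |5|->6, |1|->1, |3|->3, |8|->12, |6|->9.5, |5|->6, |6|->9.5, |7|->11, |5|->6, |5|->6, |5|->6, |2|->2
Step 3: Attach original signs; sum ranks with positive sign and with negative sign.
W+ = 1 + 12 + 9.5 + 9.5 + 6 + 2 = 40
W- = 6 + 3 + 6 + 11 + 6 + 6 = 38
(Check: W+ + W- = 78 should equal n(n+1)/2 = 78.)
Step 4: Test statistic W = min(W+, W-) = 38.
Step 5: Ties in |d|, so use the tie-corrected normal approximation.
        E[W] = n(n+1)/4 = 12*13/4 = 39.
        Tie groups: |d|=5 (t=5), |d|=6 (t=2); sum(t^3 - t) = 126.
        Var[W] = n(n+1)(2n+1)/24 - sum(t^3-t)/48 = 3900/24 - 126/48 = 159.875.
        z = (W - E[W]) / sqrt(Var[W]) = (38 - 39) / 12.6442 = -0.0791.
        Two-sided p = 2*Phi(z) = 0.936963.
Step 6: alpha = 0.1. fail to reject H0.

W+ = 40, W- = 38, W = min = 38, p = 0.936963, fail to reject H0.


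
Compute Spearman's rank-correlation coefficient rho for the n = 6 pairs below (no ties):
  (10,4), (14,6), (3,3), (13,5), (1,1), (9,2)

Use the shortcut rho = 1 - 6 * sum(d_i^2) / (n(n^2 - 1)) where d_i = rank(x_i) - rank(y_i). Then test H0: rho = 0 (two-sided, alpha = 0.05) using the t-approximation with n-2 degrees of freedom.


Step 1: Rank x and y separately (midranks; no ties here).
rank(x): 10->4, 14->6, 3->2, 13->5, 1->1, 9->3
rank(y): 4->4, 6->6, 3->3, 5->5, 1->1, 2->2
Step 2: d_i = R_x(i) - R_y(i); compute d_i^2.
  (4-4)^2=0, (6-6)^2=0, (2-3)^2=1, (5-5)^2=0, (1-1)^2=0, (3-2)^2=1
sum(d^2) = 2.
Step 3: rho = 1 - 6*2 / (6*(6^2 - 1)) = 1 - 12/210 = 0.942857.
Step 4: Under H0, t = rho * sqrt((n-2)/(1-rho^2)) = 5.6595 ~ t(4).
Step 5: Two-sided p-value from the t-distribution with 4 df = 0.004805.
Step 6: alpha = 0.05. reject H0.

rho = 0.9429, p = 0.004805, reject H0 at alpha = 0.05.


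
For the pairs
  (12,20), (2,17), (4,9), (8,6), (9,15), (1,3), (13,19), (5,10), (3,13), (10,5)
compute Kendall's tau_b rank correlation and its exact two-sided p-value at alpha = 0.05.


Step 1: Enumerate the 45 unordered pairs (i,j) with i<j and classify each by sign(x_j-x_i) * sign(y_j-y_i).
  (1,2):dx=-10,dy=-3->C; (1,3):dx=-8,dy=-11->C; (1,4):dx=-4,dy=-14->C; (1,5):dx=-3,dy=-5->C
  (1,6):dx=-11,dy=-17->C; (1,7):dx=+1,dy=-1->D; (1,8):dx=-7,dy=-10->C; (1,9):dx=-9,dy=-7->C
  (1,10):dx=-2,dy=-15->C; (2,3):dx=+2,dy=-8->D; (2,4):dx=+6,dy=-11->D; (2,5):dx=+7,dy=-2->D
  (2,6):dx=-1,dy=-14->C; (2,7):dx=+11,dy=+2->C; (2,8):dx=+3,dy=-7->D; (2,9):dx=+1,dy=-4->D
  (2,10):dx=+8,dy=-12->D; (3,4):dx=+4,dy=-3->D; (3,5):dx=+5,dy=+6->C; (3,6):dx=-3,dy=-6->C
  (3,7):dx=+9,dy=+10->C; (3,8):dx=+1,dy=+1->C; (3,9):dx=-1,dy=+4->D; (3,10):dx=+6,dy=-4->D
  (4,5):dx=+1,dy=+9->C; (4,6):dx=-7,dy=-3->C; (4,7):dx=+5,dy=+13->C; (4,8):dx=-3,dy=+4->D
  (4,9):dx=-5,dy=+7->D; (4,10):dx=+2,dy=-1->D; (5,6):dx=-8,dy=-12->C; (5,7):dx=+4,dy=+4->C
  (5,8):dx=-4,dy=-5->C; (5,9):dx=-6,dy=-2->C; (5,10):dx=+1,dy=-10->D; (6,7):dx=+12,dy=+16->C
  (6,8):dx=+4,dy=+7->C; (6,9):dx=+2,dy=+10->C; (6,10):dx=+9,dy=+2->C; (7,8):dx=-8,dy=-9->C
  (7,9):dx=-10,dy=-6->C; (7,10):dx=-3,dy=-14->C; (8,9):dx=-2,dy=+3->D; (8,10):dx=+5,dy=-5->D
  (9,10):dx=+7,dy=-8->D
Step 2: C = 28, D = 17, total pairs = 45.
Step 3: tau = (C - D)/(n(n-1)/2) = (28 - 17)/45 = 0.244444.
Step 4: Exact two-sided p-value (enumerate n! = 3628800 permutations of y under H0): p = 0.380720.
Step 5: alpha = 0.05. fail to reject H0.

tau_b = 0.2444 (C=28, D=17), p = 0.380720, fail to reject H0.


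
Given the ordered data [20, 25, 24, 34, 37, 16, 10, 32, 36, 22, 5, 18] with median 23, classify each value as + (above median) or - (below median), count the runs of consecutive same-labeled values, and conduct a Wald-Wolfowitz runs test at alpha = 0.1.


Step 1: Compute median = 23; label A = above, B = below.
Labels in order: BAAAABBAABBB  (n_A = 6, n_B = 6)
Step 2: Count runs R = 5.
Step 3: Under H0 (random ordering), E[R] = 2*n_A*n_B/(n_A+n_B) + 1 = 2*6*6/12 + 1 = 7.0000.
        Var[R] = 2*n_A*n_B*(2*n_A*n_B - n_A - n_B) / ((n_A+n_B)^2 * (n_A+n_B-1)) = 4320/1584 = 2.7273.
        SD[R] = 1.6514.
Step 4: Continuity-corrected z = (R + 0.5 - E[R]) / SD[R] = (5 + 0.5 - 7.0000) / 1.6514 = -0.9083.
Step 5: Two-sided p-value via normal approximation = 2*(1 - Phi(|z|)) = 0.363722.
Step 6: alpha = 0.1. fail to reject H0.

R = 5, z = -0.9083, p = 0.363722, fail to reject H0.


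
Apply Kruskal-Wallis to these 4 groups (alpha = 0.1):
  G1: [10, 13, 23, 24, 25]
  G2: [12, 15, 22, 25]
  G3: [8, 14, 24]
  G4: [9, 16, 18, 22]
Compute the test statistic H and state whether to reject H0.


Step 1: Combine all N = 16 observations and assign midranks.
sorted (value, group, rank): (8,G3,1), (9,G4,2), (10,G1,3), (12,G2,4), (13,G1,5), (14,G3,6), (15,G2,7), (16,G4,8), (18,G4,9), (22,G2,10.5), (22,G4,10.5), (23,G1,12), (24,G1,13.5), (24,G3,13.5), (25,G1,15.5), (25,G2,15.5)
Step 2: Sum ranks within each group.
R_1 = 49 (n_1 = 5)
R_2 = 37 (n_2 = 4)
R_3 = 20.5 (n_3 = 3)
R_4 = 29.5 (n_4 = 4)
Step 3: H = 12/(N(N+1)) * sum(R_i^2/n_i) - 3(N+1)
     = 12/(16*17) * (49^2/5 + 37^2/4 + 20.5^2/3 + 29.5^2/4) - 3*17
     = 0.044118 * 1180.1 - 51
     = 1.063051.
Step 4: Ties present; correction factor C = 1 - 18/(16^3 - 16) = 0.995588. Corrected H = 1.063051 / 0.995588 = 1.067762.
Step 5: Under H0, H ~ chi^2(3); p-value = 0.784862.
Step 6: alpha = 0.1. fail to reject H0.

H = 1.0678, df = 3, p = 0.784862, fail to reject H0.


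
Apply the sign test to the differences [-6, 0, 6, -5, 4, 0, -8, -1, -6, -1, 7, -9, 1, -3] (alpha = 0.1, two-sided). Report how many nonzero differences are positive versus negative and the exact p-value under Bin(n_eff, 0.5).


Step 1: Discard zero differences. Original n = 14; n_eff = number of nonzero differences = 12.
Nonzero differences (with sign): -6, +6, -5, +4, -8, -1, -6, -1, +7, -9, +1, -3
Step 2: Count signs: positive = 4, negative = 8.
Step 3: Under H0: P(positive) = 0.5, so the number of positives S ~ Bin(12, 0.5).
Step 4: Two-sided exact p-value = sum of Bin(12,0.5) probabilities at or below the observed probability = 0.387695.
Step 5: alpha = 0.1. fail to reject H0.

n_eff = 12, pos = 4, neg = 8, p = 0.387695, fail to reject H0.


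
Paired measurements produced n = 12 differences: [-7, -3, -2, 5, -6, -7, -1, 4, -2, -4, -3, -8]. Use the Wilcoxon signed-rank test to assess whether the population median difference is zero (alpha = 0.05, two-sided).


Step 1: Drop any zero differences (none here) and take |d_i|.
|d| = [7, 3, 2, 5, 6, 7, 1, 4, 2, 4, 3, 8]
Step 2: Midrank |d_i| (ties get averaged ranks).
ranks: |7|->10.5, |3|->4.5, |2|->2.5, |5|->8, |6|->9, |7|->10.5, |1|->1, |4|->6.5, |2|->2.5, |4|->6.5, |3|->4.5, |8|->12
Step 3: Attach original signs; sum ranks with positive sign and with negative sign.
W+ = 8 + 6.5 = 14.5
W- = 10.5 + 4.5 + 2.5 + 9 + 10.5 + 1 + 2.5 + 6.5 + 4.5 + 12 = 63.5
(Check: W+ + W- = 78 should equal n(n+1)/2 = 78.)
Step 4: Test statistic W = min(W+, W-) = 14.5.
Step 5: Ties in |d|, so use the tie-corrected normal approximation.
        E[W] = n(n+1)/4 = 12*13/4 = 39.
        Tie groups: |d|=2 (t=2), |d|=3 (t=2), |d|=4 (t=2), |d|=7 (t=2); sum(t^3 - t) = 24.
        Var[W] = n(n+1)(2n+1)/24 - sum(t^3-t)/48 = 3900/24 - 24/48 = 162.
        z = (W - E[W]) / sqrt(Var[W]) = (14.5 - 39) / 12.7279 = -1.9249.
        Two-sided p = 2*Phi(z) = 0.054242.
Step 6: alpha = 0.05. fail to reject H0.

W+ = 14.5, W- = 63.5, W = min = 14.5, p = 0.054242, fail to reject H0.


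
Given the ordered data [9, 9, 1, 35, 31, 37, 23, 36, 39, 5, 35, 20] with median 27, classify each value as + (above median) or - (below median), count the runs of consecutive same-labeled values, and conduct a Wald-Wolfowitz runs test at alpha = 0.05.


Step 1: Compute median = 27; label A = above, B = below.
Labels in order: BBBAAABAABAB  (n_A = 6, n_B = 6)
Step 2: Count runs R = 7.
Step 3: Under H0 (random ordering), E[R] = 2*n_A*n_B/(n_A+n_B) + 1 = 2*6*6/12 + 1 = 7.0000.
        Var[R] = 2*n_A*n_B*(2*n_A*n_B - n_A - n_B) / ((n_A+n_B)^2 * (n_A+n_B-1)) = 4320/1584 = 2.7273.
        SD[R] = 1.6514.
Step 4: R = E[R], so z = 0 with no continuity correction.
Step 5: Two-sided p-value via normal approximation = 2*(1 - Phi(|z|)) = 1.000000.
Step 6: alpha = 0.05. fail to reject H0.

R = 7, z = 0.0000, p = 1.000000, fail to reject H0.


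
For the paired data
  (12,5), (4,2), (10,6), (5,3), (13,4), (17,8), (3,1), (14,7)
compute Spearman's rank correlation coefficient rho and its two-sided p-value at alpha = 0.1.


Step 1: Rank x and y separately (midranks; no ties here).
rank(x): 12->5, 4->2, 10->4, 5->3, 13->6, 17->8, 3->1, 14->7
rank(y): 5->5, 2->2, 6->6, 3->3, 4->4, 8->8, 1->1, 7->7
Step 2: d_i = R_x(i) - R_y(i); compute d_i^2.
  (5-5)^2=0, (2-2)^2=0, (4-6)^2=4, (3-3)^2=0, (6-4)^2=4, (8-8)^2=0, (1-1)^2=0, (7-7)^2=0
sum(d^2) = 8.
Step 3: rho = 1 - 6*8 / (8*(8^2 - 1)) = 1 - 48/504 = 0.904762.
Step 4: Under H0, t = rho * sqrt((n-2)/(1-rho^2)) = 5.2034 ~ t(6).
Step 5: Two-sided p-value from the t-distribution with 6 df = 0.002008.
Step 6: alpha = 0.1. reject H0.

rho = 0.9048, p = 0.002008, reject H0 at alpha = 0.1.


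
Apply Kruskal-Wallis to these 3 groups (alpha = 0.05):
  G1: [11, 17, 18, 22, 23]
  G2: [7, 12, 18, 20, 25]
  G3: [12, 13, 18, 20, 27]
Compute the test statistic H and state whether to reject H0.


Step 1: Combine all N = 15 observations and assign midranks.
sorted (value, group, rank): (7,G2,1), (11,G1,2), (12,G2,3.5), (12,G3,3.5), (13,G3,5), (17,G1,6), (18,G1,8), (18,G2,8), (18,G3,8), (20,G2,10.5), (20,G3,10.5), (22,G1,12), (23,G1,13), (25,G2,14), (27,G3,15)
Step 2: Sum ranks within each group.
R_1 = 41 (n_1 = 5)
R_2 = 37 (n_2 = 5)
R_3 = 42 (n_3 = 5)
Step 3: H = 12/(N(N+1)) * sum(R_i^2/n_i) - 3(N+1)
     = 12/(15*16) * (41^2/5 + 37^2/5 + 42^2/5) - 3*16
     = 0.050000 * 962.8 - 48
     = 0.140000.
Step 4: Ties present; correction factor C = 1 - 36/(15^3 - 15) = 0.989286. Corrected H = 0.140000 / 0.989286 = 0.141516.
Step 5: Under H0, H ~ chi^2(2); p-value = 0.931687.
Step 6: alpha = 0.05. fail to reject H0.

H = 0.1415, df = 2, p = 0.931687, fail to reject H0.


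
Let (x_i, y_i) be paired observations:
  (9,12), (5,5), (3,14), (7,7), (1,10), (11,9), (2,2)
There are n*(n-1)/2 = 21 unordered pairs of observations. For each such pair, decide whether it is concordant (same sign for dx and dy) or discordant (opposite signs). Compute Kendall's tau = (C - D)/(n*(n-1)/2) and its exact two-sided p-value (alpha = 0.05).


Step 1: Enumerate the 21 unordered pairs (i,j) with i<j and classify each by sign(x_j-x_i) * sign(y_j-y_i).
  (1,2):dx=-4,dy=-7->C; (1,3):dx=-6,dy=+2->D; (1,4):dx=-2,dy=-5->C; (1,5):dx=-8,dy=-2->C
  (1,6):dx=+2,dy=-3->D; (1,7):dx=-7,dy=-10->C; (2,3):dx=-2,dy=+9->D; (2,4):dx=+2,dy=+2->C
  (2,5):dx=-4,dy=+5->D; (2,6):dx=+6,dy=+4->C; (2,7):dx=-3,dy=-3->C; (3,4):dx=+4,dy=-7->D
  (3,5):dx=-2,dy=-4->C; (3,6):dx=+8,dy=-5->D; (3,7):dx=-1,dy=-12->C; (4,5):dx=-6,dy=+3->D
  (4,6):dx=+4,dy=+2->C; (4,7):dx=-5,dy=-5->C; (5,6):dx=+10,dy=-1->D; (5,7):dx=+1,dy=-8->D
  (6,7):dx=-9,dy=-7->C
Step 2: C = 12, D = 9, total pairs = 21.
Step 3: tau = (C - D)/(n(n-1)/2) = (12 - 9)/21 = 0.142857.
Step 4: Exact two-sided p-value (enumerate n! = 5040 permutations of y under H0): p = 0.772619.
Step 5: alpha = 0.05. fail to reject H0.

tau_b = 0.1429 (C=12, D=9), p = 0.772619, fail to reject H0.


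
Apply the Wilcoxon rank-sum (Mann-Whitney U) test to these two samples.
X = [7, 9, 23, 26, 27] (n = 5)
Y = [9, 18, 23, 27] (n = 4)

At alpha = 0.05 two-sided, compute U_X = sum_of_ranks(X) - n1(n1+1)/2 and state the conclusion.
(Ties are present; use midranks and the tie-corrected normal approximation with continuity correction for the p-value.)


Step 1: Combine and sort all 9 observations; assign midranks.
sorted (value, group): (7,X), (9,X), (9,Y), (18,Y), (23,X), (23,Y), (26,X), (27,X), (27,Y)
ranks: 7->1, 9->2.5, 9->2.5, 18->4, 23->5.5, 23->5.5, 26->7, 27->8.5, 27->8.5
Step 2: Rank sum for X: R1 = 1 + 2.5 + 5.5 + 7 + 8.5 = 24.5.
Step 3: U_X = R1 - n1(n1+1)/2 = 24.5 - 5*6/2 = 24.5 - 15 = 9.5.
       U_Y = n1*n2 - U_X = 20 - 9.5 = 10.5.
Step 4: Ties are present, so use the tie-corrected normal approximation (with continuity correction) for the p-value.
Step 5: p-value = 1.000000; compare to alpha = 0.05. fail to reject H0.

U_X = 9.5, p = 1.000000, fail to reject H0 at alpha = 0.05.


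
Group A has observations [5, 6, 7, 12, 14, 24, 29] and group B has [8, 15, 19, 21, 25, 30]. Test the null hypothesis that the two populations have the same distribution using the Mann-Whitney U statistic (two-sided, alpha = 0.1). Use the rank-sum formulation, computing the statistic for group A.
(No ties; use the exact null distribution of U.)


Step 1: Combine and sort all 13 observations; assign midranks.
sorted (value, group): (5,X), (6,X), (7,X), (8,Y), (12,X), (14,X), (15,Y), (19,Y), (21,Y), (24,X), (25,Y), (29,X), (30,Y)
ranks: 5->1, 6->2, 7->3, 8->4, 12->5, 14->6, 15->7, 19->8, 21->9, 24->10, 25->11, 29->12, 30->13
Step 2: Rank sum for X: R1 = 1 + 2 + 3 + 5 + 6 + 10 + 12 = 39.
Step 3: U_X = R1 - n1(n1+1)/2 = 39 - 7*8/2 = 39 - 28 = 11.
       U_Y = n1*n2 - U_X = 42 - 11 = 31.
Step 4: No ties, so the exact null distribution of U (based on enumerating the C(13,7) = 1716 equally likely rank assignments) gives the two-sided p-value.
Step 5: p-value = 0.180653; compare to alpha = 0.1. fail to reject H0.

U_X = 11, p = 0.180653, fail to reject H0 at alpha = 0.1.


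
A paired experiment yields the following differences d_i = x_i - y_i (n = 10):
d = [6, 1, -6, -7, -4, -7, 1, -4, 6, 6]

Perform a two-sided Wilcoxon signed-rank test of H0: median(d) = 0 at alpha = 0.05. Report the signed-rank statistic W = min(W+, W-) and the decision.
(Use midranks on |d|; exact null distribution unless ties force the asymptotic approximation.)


Step 1: Drop any zero differences (none here) and take |d_i|.
|d| = [6, 1, 6, 7, 4, 7, 1, 4, 6, 6]
Step 2: Midrank |d_i| (ties get averaged ranks).
ranks: |6|->6.5, |1|->1.5, |6|->6.5, |7|->9.5, |4|->3.5, |7|->9.5, |1|->1.5, |4|->3.5, |6|->6.5, |6|->6.5
Step 3: Attach original signs; sum ranks with positive sign and with negative sign.
W+ = 6.5 + 1.5 + 1.5 + 6.5 + 6.5 = 22.5
W- = 6.5 + 9.5 + 3.5 + 9.5 + 3.5 = 32.5
(Check: W+ + W- = 55 should equal n(n+1)/2 = 55.)
Step 4: Test statistic W = min(W+, W-) = 22.5.
Step 5: Ties in |d|, so use the tie-corrected normal approximation.
        E[W] = n(n+1)/4 = 10*11/4 = 27.5.
        Tie groups: |d|=1 (t=2), |d|=4 (t=2), |d|=6 (t=4), |d|=7 (t=2); sum(t^3 - t) = 78.
        Var[W] = n(n+1)(2n+1)/24 - sum(t^3-t)/48 = 2310/24 - 78/48 = 94.625.
        z = (W - E[W]) / sqrt(Var[W]) = (22.5 - 27.5) / 9.7275 = -0.5140.
        Two-sided p = 2*Phi(z) = 0.607249.
Step 6: alpha = 0.05. fail to reject H0.

W+ = 22.5, W- = 32.5, W = min = 22.5, p = 0.607249, fail to reject H0.


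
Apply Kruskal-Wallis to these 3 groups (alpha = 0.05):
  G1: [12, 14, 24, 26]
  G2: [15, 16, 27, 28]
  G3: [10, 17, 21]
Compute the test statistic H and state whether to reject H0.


Step 1: Combine all N = 11 observations and assign midranks.
sorted (value, group, rank): (10,G3,1), (12,G1,2), (14,G1,3), (15,G2,4), (16,G2,5), (17,G3,6), (21,G3,7), (24,G1,8), (26,G1,9), (27,G2,10), (28,G2,11)
Step 2: Sum ranks within each group.
R_1 = 22 (n_1 = 4)
R_2 = 30 (n_2 = 4)
R_3 = 14 (n_3 = 3)
Step 3: H = 12/(N(N+1)) * sum(R_i^2/n_i) - 3(N+1)
     = 12/(11*12) * (22^2/4 + 30^2/4 + 14^2/3) - 3*12
     = 0.090909 * 411.333 - 36
     = 1.393939.
Step 4: No ties, so H is used without correction.
Step 5: Under H0, H ~ chi^2(2); p-value = 0.498092.
Step 6: alpha = 0.05. fail to reject H0.

H = 1.3939, df = 2, p = 0.498092, fail to reject H0.


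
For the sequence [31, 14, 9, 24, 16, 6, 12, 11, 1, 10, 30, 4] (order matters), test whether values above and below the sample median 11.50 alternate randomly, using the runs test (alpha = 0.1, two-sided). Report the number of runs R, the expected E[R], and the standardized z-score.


Step 1: Compute median = 11.50; label A = above, B = below.
Labels in order: AABAABABBBAB  (n_A = 6, n_B = 6)
Step 2: Count runs R = 8.
Step 3: Under H0 (random ordering), E[R] = 2*n_A*n_B/(n_A+n_B) + 1 = 2*6*6/12 + 1 = 7.0000.
        Var[R] = 2*n_A*n_B*(2*n_A*n_B - n_A - n_B) / ((n_A+n_B)^2 * (n_A+n_B-1)) = 4320/1584 = 2.7273.
        SD[R] = 1.6514.
Step 4: Continuity-corrected z = (R - 0.5 - E[R]) / SD[R] = (8 - 0.5 - 7.0000) / 1.6514 = 0.3028.
Step 5: Two-sided p-value via normal approximation = 2*(1 - Phi(|z|)) = 0.762069.
Step 6: alpha = 0.1. fail to reject H0.

R = 8, z = 0.3028, p = 0.762069, fail to reject H0.


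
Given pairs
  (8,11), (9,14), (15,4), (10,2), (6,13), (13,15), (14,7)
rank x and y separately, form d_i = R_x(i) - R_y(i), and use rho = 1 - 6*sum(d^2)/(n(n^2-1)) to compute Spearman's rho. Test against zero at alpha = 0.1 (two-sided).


Step 1: Rank x and y separately (midranks; no ties here).
rank(x): 8->2, 9->3, 15->7, 10->4, 6->1, 13->5, 14->6
rank(y): 11->4, 14->6, 4->2, 2->1, 13->5, 15->7, 7->3
Step 2: d_i = R_x(i) - R_y(i); compute d_i^2.
  (2-4)^2=4, (3-6)^2=9, (7-2)^2=25, (4-1)^2=9, (1-5)^2=16, (5-7)^2=4, (6-3)^2=9
sum(d^2) = 76.
Step 3: rho = 1 - 6*76 / (7*(7^2 - 1)) = 1 - 456/336 = -0.357143.
Step 4: Under H0, t = rho * sqrt((n-2)/(1-rho^2)) = -0.8550 ~ t(5).
Step 5: Two-sided p-value from the t-distribution with 5 df = 0.431611.
Step 6: alpha = 0.1. fail to reject H0.

rho = -0.3571, p = 0.431611, fail to reject H0 at alpha = 0.1.


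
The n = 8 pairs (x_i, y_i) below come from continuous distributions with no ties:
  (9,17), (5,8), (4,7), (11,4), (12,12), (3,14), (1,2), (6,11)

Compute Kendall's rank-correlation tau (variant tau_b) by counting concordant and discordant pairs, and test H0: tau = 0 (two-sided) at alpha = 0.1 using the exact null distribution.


Step 1: Enumerate the 28 unordered pairs (i,j) with i<j and classify each by sign(x_j-x_i) * sign(y_j-y_i).
  (1,2):dx=-4,dy=-9->C; (1,3):dx=-5,dy=-10->C; (1,4):dx=+2,dy=-13->D; (1,5):dx=+3,dy=-5->D
  (1,6):dx=-6,dy=-3->C; (1,7):dx=-8,dy=-15->C; (1,8):dx=-3,dy=-6->C; (2,3):dx=-1,dy=-1->C
  (2,4):dx=+6,dy=-4->D; (2,5):dx=+7,dy=+4->C; (2,6):dx=-2,dy=+6->D; (2,7):dx=-4,dy=-6->C
  (2,8):dx=+1,dy=+3->C; (3,4):dx=+7,dy=-3->D; (3,5):dx=+8,dy=+5->C; (3,6):dx=-1,dy=+7->D
  (3,7):dx=-3,dy=-5->C; (3,8):dx=+2,dy=+4->C; (4,5):dx=+1,dy=+8->C; (4,6):dx=-8,dy=+10->D
  (4,7):dx=-10,dy=-2->C; (4,8):dx=-5,dy=+7->D; (5,6):dx=-9,dy=+2->D; (5,7):dx=-11,dy=-10->C
  (5,8):dx=-6,dy=-1->C; (6,7):dx=-2,dy=-12->C; (6,8):dx=+3,dy=-3->D; (7,8):dx=+5,dy=+9->C
Step 2: C = 18, D = 10, total pairs = 28.
Step 3: tau = (C - D)/(n(n-1)/2) = (18 - 10)/28 = 0.285714.
Step 4: Exact two-sided p-value (enumerate n! = 40320 permutations of y under H0): p = 0.398760.
Step 5: alpha = 0.1. fail to reject H0.

tau_b = 0.2857 (C=18, D=10), p = 0.398760, fail to reject H0.


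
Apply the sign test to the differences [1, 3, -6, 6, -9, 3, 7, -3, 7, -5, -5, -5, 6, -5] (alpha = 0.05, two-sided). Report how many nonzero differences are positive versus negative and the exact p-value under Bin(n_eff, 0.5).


Step 1: Discard zero differences. Original n = 14; n_eff = number of nonzero differences = 14.
Nonzero differences (with sign): +1, +3, -6, +6, -9, +3, +7, -3, +7, -5, -5, -5, +6, -5
Step 2: Count signs: positive = 7, negative = 7.
Step 3: Under H0: P(positive) = 0.5, so the number of positives S ~ Bin(14, 0.5).
Step 4: Two-sided exact p-value = sum of Bin(14,0.5) probabilities at or below the observed probability = 1.000000.
Step 5: alpha = 0.05. fail to reject H0.

n_eff = 14, pos = 7, neg = 7, p = 1.000000, fail to reject H0.


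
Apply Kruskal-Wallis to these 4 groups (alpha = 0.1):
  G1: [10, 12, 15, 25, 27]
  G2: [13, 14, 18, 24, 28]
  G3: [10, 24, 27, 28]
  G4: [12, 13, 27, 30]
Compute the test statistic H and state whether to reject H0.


Step 1: Combine all N = 18 observations and assign midranks.
sorted (value, group, rank): (10,G1,1.5), (10,G3,1.5), (12,G1,3.5), (12,G4,3.5), (13,G2,5.5), (13,G4,5.5), (14,G2,7), (15,G1,8), (18,G2,9), (24,G2,10.5), (24,G3,10.5), (25,G1,12), (27,G1,14), (27,G3,14), (27,G4,14), (28,G2,16.5), (28,G3,16.5), (30,G4,18)
Step 2: Sum ranks within each group.
R_1 = 39 (n_1 = 5)
R_2 = 48.5 (n_2 = 5)
R_3 = 42.5 (n_3 = 4)
R_4 = 41 (n_4 = 4)
Step 3: H = 12/(N(N+1)) * sum(R_i^2/n_i) - 3(N+1)
     = 12/(18*19) * (39^2/5 + 48.5^2/5 + 42.5^2/4 + 41^2/4) - 3*19
     = 0.035088 * 1646.46 - 57
     = 0.770614.
Step 4: Ties present; correction factor C = 1 - 54/(18^3 - 18) = 0.990712. Corrected H = 0.770614 / 0.990712 = 0.777839.
Step 5: Under H0, H ~ chi^2(3); p-value = 0.854760.
Step 6: alpha = 0.1. fail to reject H0.

H = 0.7778, df = 3, p = 0.854760, fail to reject H0.


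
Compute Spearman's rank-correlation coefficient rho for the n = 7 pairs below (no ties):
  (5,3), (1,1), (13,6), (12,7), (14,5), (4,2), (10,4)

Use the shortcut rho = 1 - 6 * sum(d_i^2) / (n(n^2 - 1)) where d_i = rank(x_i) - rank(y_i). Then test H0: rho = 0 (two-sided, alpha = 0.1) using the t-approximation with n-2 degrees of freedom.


Step 1: Rank x and y separately (midranks; no ties here).
rank(x): 5->3, 1->1, 13->6, 12->5, 14->7, 4->2, 10->4
rank(y): 3->3, 1->1, 6->6, 7->7, 5->5, 2->2, 4->4
Step 2: d_i = R_x(i) - R_y(i); compute d_i^2.
  (3-3)^2=0, (1-1)^2=0, (6-6)^2=0, (5-7)^2=4, (7-5)^2=4, (2-2)^2=0, (4-4)^2=0
sum(d^2) = 8.
Step 3: rho = 1 - 6*8 / (7*(7^2 - 1)) = 1 - 48/336 = 0.857143.
Step 4: Under H0, t = rho * sqrt((n-2)/(1-rho^2)) = 3.7210 ~ t(5).
Step 5: Two-sided p-value from the t-distribution with 5 df = 0.013697.
Step 6: alpha = 0.1. reject H0.

rho = 0.8571, p = 0.013697, reject H0 at alpha = 0.1.


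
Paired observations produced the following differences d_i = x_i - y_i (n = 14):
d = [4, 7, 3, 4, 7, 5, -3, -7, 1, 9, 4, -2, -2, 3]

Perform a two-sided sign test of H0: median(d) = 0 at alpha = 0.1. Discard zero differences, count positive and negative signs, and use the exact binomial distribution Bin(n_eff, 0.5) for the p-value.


Step 1: Discard zero differences. Original n = 14; n_eff = number of nonzero differences = 14.
Nonzero differences (with sign): +4, +7, +3, +4, +7, +5, -3, -7, +1, +9, +4, -2, -2, +3
Step 2: Count signs: positive = 10, negative = 4.
Step 3: Under H0: P(positive) = 0.5, so the number of positives S ~ Bin(14, 0.5).
Step 4: Two-sided exact p-value = sum of Bin(14,0.5) probabilities at or below the observed probability = 0.179565.
Step 5: alpha = 0.1. fail to reject H0.

n_eff = 14, pos = 10, neg = 4, p = 0.179565, fail to reject H0.


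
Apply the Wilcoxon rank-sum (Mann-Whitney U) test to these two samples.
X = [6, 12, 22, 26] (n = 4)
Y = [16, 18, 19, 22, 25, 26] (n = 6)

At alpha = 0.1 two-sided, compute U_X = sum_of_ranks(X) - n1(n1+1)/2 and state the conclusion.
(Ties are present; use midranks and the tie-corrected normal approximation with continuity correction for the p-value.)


Step 1: Combine and sort all 10 observations; assign midranks.
sorted (value, group): (6,X), (12,X), (16,Y), (18,Y), (19,Y), (22,X), (22,Y), (25,Y), (26,X), (26,Y)
ranks: 6->1, 12->2, 16->3, 18->4, 19->5, 22->6.5, 22->6.5, 25->8, 26->9.5, 26->9.5
Step 2: Rank sum for X: R1 = 1 + 2 + 6.5 + 9.5 = 19.
Step 3: U_X = R1 - n1(n1+1)/2 = 19 - 4*5/2 = 19 - 10 = 9.
       U_Y = n1*n2 - U_X = 24 - 9 = 15.
Step 4: Ties are present, so use the tie-corrected normal approximation (with continuity correction) for the p-value.
Step 5: p-value = 0.591778; compare to alpha = 0.1. fail to reject H0.

U_X = 9, p = 0.591778, fail to reject H0 at alpha = 0.1.


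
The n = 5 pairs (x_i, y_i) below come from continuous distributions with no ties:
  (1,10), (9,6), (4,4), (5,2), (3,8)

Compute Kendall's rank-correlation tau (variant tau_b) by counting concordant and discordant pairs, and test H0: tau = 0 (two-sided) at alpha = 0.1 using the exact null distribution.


Step 1: Enumerate the 10 unordered pairs (i,j) with i<j and classify each by sign(x_j-x_i) * sign(y_j-y_i).
  (1,2):dx=+8,dy=-4->D; (1,3):dx=+3,dy=-6->D; (1,4):dx=+4,dy=-8->D; (1,5):dx=+2,dy=-2->D
  (2,3):dx=-5,dy=-2->C; (2,4):dx=-4,dy=-4->C; (2,5):dx=-6,dy=+2->D; (3,4):dx=+1,dy=-2->D
  (3,5):dx=-1,dy=+4->D; (4,5):dx=-2,dy=+6->D
Step 2: C = 2, D = 8, total pairs = 10.
Step 3: tau = (C - D)/(n(n-1)/2) = (2 - 8)/10 = -0.600000.
Step 4: Exact two-sided p-value (enumerate n! = 120 permutations of y under H0): p = 0.233333.
Step 5: alpha = 0.1. fail to reject H0.

tau_b = -0.6000 (C=2, D=8), p = 0.233333, fail to reject H0.


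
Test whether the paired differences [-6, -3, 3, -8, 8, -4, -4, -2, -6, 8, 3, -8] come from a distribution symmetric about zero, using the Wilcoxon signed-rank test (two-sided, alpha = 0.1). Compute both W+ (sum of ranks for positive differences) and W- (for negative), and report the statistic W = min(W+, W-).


Step 1: Drop any zero differences (none here) and take |d_i|.
|d| = [6, 3, 3, 8, 8, 4, 4, 2, 6, 8, 3, 8]
Step 2: Midrank |d_i| (ties get averaged ranks).
ranks: |6|->7.5, |3|->3, |3|->3, |8|->10.5, |8|->10.5, |4|->5.5, |4|->5.5, |2|->1, |6|->7.5, |8|->10.5, |3|->3, |8|->10.5
Step 3: Attach original signs; sum ranks with positive sign and with negative sign.
W+ = 3 + 10.5 + 10.5 + 3 = 27
W- = 7.5 + 3 + 10.5 + 5.5 + 5.5 + 1 + 7.5 + 10.5 = 51
(Check: W+ + W- = 78 should equal n(n+1)/2 = 78.)
Step 4: Test statistic W = min(W+, W-) = 27.
Step 5: Ties in |d|, so use the tie-corrected normal approximation.
        E[W] = n(n+1)/4 = 12*13/4 = 39.
        Tie groups: |d|=3 (t=3), |d|=4 (t=2), |d|=6 (t=2), |d|=8 (t=4); sum(t^3 - t) = 96.
        Var[W] = n(n+1)(2n+1)/24 - sum(t^3-t)/48 = 3900/24 - 96/48 = 160.5.
        z = (W - E[W]) / sqrt(Var[W]) = (27 - 39) / 12.6689 = -0.9472.
        Two-sided p = 2*Phi(z) = 0.343535.
Step 6: alpha = 0.1. fail to reject H0.

W+ = 27, W- = 51, W = min = 27, p = 0.343535, fail to reject H0.


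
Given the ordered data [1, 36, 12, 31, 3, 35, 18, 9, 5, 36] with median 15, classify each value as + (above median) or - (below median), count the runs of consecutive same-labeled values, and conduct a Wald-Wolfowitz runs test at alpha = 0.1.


Step 1: Compute median = 15; label A = above, B = below.
Labels in order: BABABAABBA  (n_A = 5, n_B = 5)
Step 2: Count runs R = 8.
Step 3: Under H0 (random ordering), E[R] = 2*n_A*n_B/(n_A+n_B) + 1 = 2*5*5/10 + 1 = 6.0000.
        Var[R] = 2*n_A*n_B*(2*n_A*n_B - n_A - n_B) / ((n_A+n_B)^2 * (n_A+n_B-1)) = 2000/900 = 2.2222.
        SD[R] = 1.4907.
Step 4: Continuity-corrected z = (R - 0.5 - E[R]) / SD[R] = (8 - 0.5 - 6.0000) / 1.4907 = 1.0062.
Step 5: Two-sided p-value via normal approximation = 2*(1 - Phi(|z|)) = 0.314305.
Step 6: alpha = 0.1. fail to reject H0.

R = 8, z = 1.0062, p = 0.314305, fail to reject H0.


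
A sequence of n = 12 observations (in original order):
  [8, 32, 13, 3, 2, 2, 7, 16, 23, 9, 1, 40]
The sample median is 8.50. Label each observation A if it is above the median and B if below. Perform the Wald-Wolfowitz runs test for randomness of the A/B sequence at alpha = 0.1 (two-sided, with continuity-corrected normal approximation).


Step 1: Compute median = 8.50; label A = above, B = below.
Labels in order: BAABBBBAAABA  (n_A = 6, n_B = 6)
Step 2: Count runs R = 6.
Step 3: Under H0 (random ordering), E[R] = 2*n_A*n_B/(n_A+n_B) + 1 = 2*6*6/12 + 1 = 7.0000.
        Var[R] = 2*n_A*n_B*(2*n_A*n_B - n_A - n_B) / ((n_A+n_B)^2 * (n_A+n_B-1)) = 4320/1584 = 2.7273.
        SD[R] = 1.6514.
Step 4: Continuity-corrected z = (R + 0.5 - E[R]) / SD[R] = (6 + 0.5 - 7.0000) / 1.6514 = -0.3028.
Step 5: Two-sided p-value via normal approximation = 2*(1 - Phi(|z|)) = 0.762069.
Step 6: alpha = 0.1. fail to reject H0.

R = 6, z = -0.3028, p = 0.762069, fail to reject H0.


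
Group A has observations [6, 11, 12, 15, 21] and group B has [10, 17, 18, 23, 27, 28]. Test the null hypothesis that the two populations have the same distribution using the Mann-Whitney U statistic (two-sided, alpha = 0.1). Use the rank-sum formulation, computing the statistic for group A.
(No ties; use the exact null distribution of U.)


Step 1: Combine and sort all 11 observations; assign midranks.
sorted (value, group): (6,X), (10,Y), (11,X), (12,X), (15,X), (17,Y), (18,Y), (21,X), (23,Y), (27,Y), (28,Y)
ranks: 6->1, 10->2, 11->3, 12->4, 15->5, 17->6, 18->7, 21->8, 23->9, 27->10, 28->11
Step 2: Rank sum for X: R1 = 1 + 3 + 4 + 5 + 8 = 21.
Step 3: U_X = R1 - n1(n1+1)/2 = 21 - 5*6/2 = 21 - 15 = 6.
       U_Y = n1*n2 - U_X = 30 - 6 = 24.
Step 4: No ties, so the exact null distribution of U (based on enumerating the C(11,5) = 462 equally likely rank assignments) gives the two-sided p-value.
Step 5: p-value = 0.125541; compare to alpha = 0.1. fail to reject H0.

U_X = 6, p = 0.125541, fail to reject H0 at alpha = 0.1.


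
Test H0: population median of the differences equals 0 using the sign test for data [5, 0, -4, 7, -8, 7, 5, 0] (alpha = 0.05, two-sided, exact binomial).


Step 1: Discard zero differences. Original n = 8; n_eff = number of nonzero differences = 6.
Nonzero differences (with sign): +5, -4, +7, -8, +7, +5
Step 2: Count signs: positive = 4, negative = 2.
Step 3: Under H0: P(positive) = 0.5, so the number of positives S ~ Bin(6, 0.5).
Step 4: Two-sided exact p-value = sum of Bin(6,0.5) probabilities at or below the observed probability = 0.687500.
Step 5: alpha = 0.05. fail to reject H0.

n_eff = 6, pos = 4, neg = 2, p = 0.687500, fail to reject H0.


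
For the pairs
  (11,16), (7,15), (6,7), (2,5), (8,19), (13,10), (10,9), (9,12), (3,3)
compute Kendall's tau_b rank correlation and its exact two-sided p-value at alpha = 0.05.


Step 1: Enumerate the 36 unordered pairs (i,j) with i<j and classify each by sign(x_j-x_i) * sign(y_j-y_i).
  (1,2):dx=-4,dy=-1->C; (1,3):dx=-5,dy=-9->C; (1,4):dx=-9,dy=-11->C; (1,5):dx=-3,dy=+3->D
  (1,6):dx=+2,dy=-6->D; (1,7):dx=-1,dy=-7->C; (1,8):dx=-2,dy=-4->C; (1,9):dx=-8,dy=-13->C
  (2,3):dx=-1,dy=-8->C; (2,4):dx=-5,dy=-10->C; (2,5):dx=+1,dy=+4->C; (2,6):dx=+6,dy=-5->D
  (2,7):dx=+3,dy=-6->D; (2,8):dx=+2,dy=-3->D; (2,9):dx=-4,dy=-12->C; (3,4):dx=-4,dy=-2->C
  (3,5):dx=+2,dy=+12->C; (3,6):dx=+7,dy=+3->C; (3,7):dx=+4,dy=+2->C; (3,8):dx=+3,dy=+5->C
  (3,9):dx=-3,dy=-4->C; (4,5):dx=+6,dy=+14->C; (4,6):dx=+11,dy=+5->C; (4,7):dx=+8,dy=+4->C
  (4,8):dx=+7,dy=+7->C; (4,9):dx=+1,dy=-2->D; (5,6):dx=+5,dy=-9->D; (5,7):dx=+2,dy=-10->D
  (5,8):dx=+1,dy=-7->D; (5,9):dx=-5,dy=-16->C; (6,7):dx=-3,dy=-1->C; (6,8):dx=-4,dy=+2->D
  (6,9):dx=-10,dy=-7->C; (7,8):dx=-1,dy=+3->D; (7,9):dx=-7,dy=-6->C; (8,9):dx=-6,dy=-9->C
Step 2: C = 25, D = 11, total pairs = 36.
Step 3: tau = (C - D)/(n(n-1)/2) = (25 - 11)/36 = 0.388889.
Step 4: Exact two-sided p-value (enumerate n! = 362880 permutations of y under H0): p = 0.180181.
Step 5: alpha = 0.05. fail to reject H0.

tau_b = 0.3889 (C=25, D=11), p = 0.180181, fail to reject H0.
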